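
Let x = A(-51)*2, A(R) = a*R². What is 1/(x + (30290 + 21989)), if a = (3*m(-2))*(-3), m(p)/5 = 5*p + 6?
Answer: 1/988639 ≈ 1.0115e-6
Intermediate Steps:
m(p) = 30 + 25*p (m(p) = 5*(5*p + 6) = 5*(6 + 5*p) = 30 + 25*p)
a = 180 (a = (3*(30 + 25*(-2)))*(-3) = (3*(30 - 50))*(-3) = (3*(-20))*(-3) = -60*(-3) = 180)
A(R) = 180*R²
x = 936360 (x = (180*(-51)²)*2 = (180*2601)*2 = 468180*2 = 936360)
1/(x + (30290 + 21989)) = 1/(936360 + (30290 + 21989)) = 1/(936360 + 52279) = 1/988639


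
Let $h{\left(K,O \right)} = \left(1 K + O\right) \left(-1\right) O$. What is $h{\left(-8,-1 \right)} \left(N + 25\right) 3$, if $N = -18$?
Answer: $-189$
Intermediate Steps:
$h{\left(K,O \right)} = O \left(- K - O\right)$ ($h{\left(K,O \right)} = \left(K + O\right) \left(-1\right) O = \left(- K - O\right) O = O \left(- K - O\right)$)
$h{\left(-8,-1 \right)} \left(N + 25\right) 3 = \left(-1\right) \left(-1\right) \left(-8 - 1\right) \left(-18 + 25\right) 3 = \left(-1\right) \left(-1\right) \left(-9\right) 7 \cdot 3 = \left(-9\right) 21 = -189$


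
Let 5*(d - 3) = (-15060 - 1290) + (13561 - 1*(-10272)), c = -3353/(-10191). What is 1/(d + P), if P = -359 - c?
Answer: 50955/58102508 ≈ 0.00087698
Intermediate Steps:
c = 3353/10191 (c = -3353*(-1/10191) = 3353/10191 ≈ 0.32902)
P = -3661922/10191 (P = -359 - 1*3353/10191 = -359 - 3353/10191 = -3661922/10191 ≈ -359.33)
d = 7498/5 (d = 3 + ((-15060 - 1290) + (13561 - 1*(-10272)))/5 = 3 + (-16350 + (13561 + 10272))/5 = 3 + (-16350 + 23833)/5 = 3 + (⅕)*7483 = 3 + 7483/5 = 7498/5 ≈ 1499.6)
1/(d + P) = 1/(7498/5 - 3661922/10191) = 1/(58102508/50955) = 50955/58102508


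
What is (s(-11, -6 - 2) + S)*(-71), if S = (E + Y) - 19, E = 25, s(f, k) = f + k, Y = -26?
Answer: 2769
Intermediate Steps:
S = -20 (S = (25 - 26) - 19 = -1 - 19 = -20)
(s(-11, -6 - 2) + S)*(-71) = ((-11 + (-6 - 2)) - 20)*(-71) = ((-11 - 8) - 20)*(-71) = (-19 - 20)*(-71) = -39*(-71) = 2769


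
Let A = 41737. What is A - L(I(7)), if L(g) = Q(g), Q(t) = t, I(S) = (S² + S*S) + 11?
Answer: 41628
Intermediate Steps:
I(S) = 11 + 2*S² (I(S) = (S² + S²) + 11 = 2*S² + 11 = 11 + 2*S²)
L(g) = g
A - L(I(7)) = 41737 - (11 + 2*7²) = 41737 - (11 + 2*49) = 41737 - (11 + 98) = 41737 - 1*109 = 41737 - 109 = 41628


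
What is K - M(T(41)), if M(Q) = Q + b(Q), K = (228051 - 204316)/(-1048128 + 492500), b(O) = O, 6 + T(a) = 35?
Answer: -32250159/555628 ≈ -58.043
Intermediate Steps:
T(a) = 29 (T(a) = -6 + 35 = 29)
K = -23735/555628 (K = 23735/(-555628) = 23735*(-1/555628) = -23735/555628 ≈ -0.042717)
M(Q) = 2*Q (M(Q) = Q + Q = 2*Q)
K - M(T(41)) = -23735/555628 - 2*29 = -23735/555628 - 1*58 = -23735/555628 - 58 = -32250159/555628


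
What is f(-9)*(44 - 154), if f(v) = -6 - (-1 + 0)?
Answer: 550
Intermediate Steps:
f(v) = -5 (f(v) = -6 - 1*(-1) = -6 + 1 = -5)
f(-9)*(44 - 154) = -5*(44 - 154) = -5*(-110) = 550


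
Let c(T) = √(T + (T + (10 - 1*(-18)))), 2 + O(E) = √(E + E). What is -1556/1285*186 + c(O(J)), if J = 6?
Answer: -289416/1285 + 2*√(6 + √3) ≈ -219.67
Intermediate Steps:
O(E) = -2 + √2*√E (O(E) = -2 + √(E + E) = -2 + √(2*E) = -2 + √2*√E)
c(T) = √(28 + 2*T) (c(T) = √(T + (T + (10 + 18))) = √(T + (T + 28)) = √(T + (28 + T)) = √(28 + 2*T))
-1556/1285*186 + c(O(J)) = -1556/1285*186 + √(28 + 2*(-2 + √2*√6)) = -1556*1/1285*186 + √(28 + 2*(-2 + 2*√3)) = -1556/1285*186 + √(28 + (-4 + 4*√3)) = -289416/1285 + √(24 + 4*√3)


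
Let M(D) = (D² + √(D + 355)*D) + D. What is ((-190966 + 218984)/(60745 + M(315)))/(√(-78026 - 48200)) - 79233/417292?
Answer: -79233/417292 - 449086513*I*√126226/323451606475735 + 1765134*I*√21142855/323451606475735 ≈ -0.18987 - 0.00046819*I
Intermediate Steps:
M(D) = D + D² + D*√(355 + D) (M(D) = (D² + √(355 + D)*D) + D = (D² + D*√(355 + D)) + D = D + D² + D*√(355 + D))
((-190966 + 218984)/(60745 + M(315)))/(√(-78026 - 48200)) - 79233/417292 = ((-190966 + 218984)/(60745 + 315*(1 + 315 + √(355 + 315))))/(√(-78026 - 48200)) - 79233/417292 = (28018/(60745 + 315*(1 + 315 + √670)))/(√(-126226)) - 79233*1/417292 = (28018/(60745 + 315*(316 + √670)))/((I*√126226)) - 79233/417292 = (28018/(60745 + (99540 + 315*√670)))*(-I*√126226/126226) - 79233/417292 = (28018/(160285 + 315*√670))*(-I*√126226/126226) - 79233/417292 = -14009*I*√126226/(63113*(160285 + 315*√670)) - 79233/417292 = -79233/417292 - 14009*I*√126226/(63113*(160285 + 315*√670))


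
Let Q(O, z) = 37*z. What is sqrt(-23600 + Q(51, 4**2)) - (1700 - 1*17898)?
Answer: 16198 + 4*I*sqrt(1438) ≈ 16198.0 + 151.68*I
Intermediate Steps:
sqrt(-23600 + Q(51, 4**2)) - (1700 - 1*17898) = sqrt(-23600 + 37*4**2) - (1700 - 1*17898) = sqrt(-23600 + 37*16) - (1700 - 17898) = sqrt(-23600 + 592) - 1*(-16198) = sqrt(-23008) + 16198 = 4*I*sqrt(1438) + 16198 = 16198 + 4*I*sqrt(1438)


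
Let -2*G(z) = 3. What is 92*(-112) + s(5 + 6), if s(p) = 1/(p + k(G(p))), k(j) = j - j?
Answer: -113343/11 ≈ -10304.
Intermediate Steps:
G(z) = -3/2 (G(z) = -1/2*3 = -3/2)
k(j) = 0
s(p) = 1/p (s(p) = 1/(p + 0) = 1/p)
92*(-112) + s(5 + 6) = 92*(-112) + 1/(5 + 6) = -10304 + 1/11 = -113343/11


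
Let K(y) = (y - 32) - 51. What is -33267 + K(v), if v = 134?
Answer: -33216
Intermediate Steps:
K(y) = -83 + y (K(y) = (-32 + y) - 51 = -83 + y)
-33267 + K(v) = -33267 + (-83 + 134) = -33267 + 51 = -33216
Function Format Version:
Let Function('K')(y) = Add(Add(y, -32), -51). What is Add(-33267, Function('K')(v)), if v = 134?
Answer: -33216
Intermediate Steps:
Function('K')(y) = Add(-83, y) (Function('K')(y) = Add(Add(-32, y), -51) = Add(-83, y))
Add(-33267, Function('K')(v)) = Add(-33267, Add(-83, 134)) = Add(-33267, 51) = -33216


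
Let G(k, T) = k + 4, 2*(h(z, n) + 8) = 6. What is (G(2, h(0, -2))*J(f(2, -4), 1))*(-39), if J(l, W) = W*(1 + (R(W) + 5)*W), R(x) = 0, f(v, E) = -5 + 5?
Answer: -1404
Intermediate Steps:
h(z, n) = -5 (h(z, n) = -8 + (½)*6 = -8 + 3 = -5)
f(v, E) = 0
J(l, W) = W*(1 + 5*W) (J(l, W) = W*(1 + (0 + 5)*W) = W*(1 + 5*W))
G(k, T) = 4 + k
(G(2, h(0, -2))*J(f(2, -4), 1))*(-39) = ((4 + 2)*(1*(1 + 5*1)))*(-39) = (6*(1*(1 + 5)))*(-39) = (6*(1*6))*(-39) = (6*6)*(-39) = 36*(-39) = -1404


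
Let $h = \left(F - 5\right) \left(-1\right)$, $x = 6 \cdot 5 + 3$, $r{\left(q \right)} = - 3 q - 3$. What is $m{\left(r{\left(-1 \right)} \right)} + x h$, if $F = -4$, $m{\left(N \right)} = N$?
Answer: $297$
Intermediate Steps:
$r{\left(q \right)} = -3 - 3 q$
$x = 33$ ($x = 30 + 3 = 33$)
$h = 9$ ($h = \left(-4 - 5\right) \left(-1\right) = \left(-9\right) \left(-1\right) = 9$)
$m{\left(r{\left(-1 \right)} \right)} + x h = \left(-3 - -3\right) + 33 \cdot 9 = \left(-3 + 3\right) + 297 = 0 + 297 = 297$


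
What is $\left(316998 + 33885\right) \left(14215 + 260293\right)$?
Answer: $96320190564$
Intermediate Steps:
$\left(316998 + 33885\right) \left(14215 + 260293\right) = 350883 \cdot 274508 = 96320190564$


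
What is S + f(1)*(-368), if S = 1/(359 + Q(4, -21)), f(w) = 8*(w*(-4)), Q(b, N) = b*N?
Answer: 3238401/275 ≈ 11776.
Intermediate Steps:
Q(b, N) = N*b
f(w) = -32*w (f(w) = 8*(-4*w) = -32*w)
S = 1/275 (S = 1/(359 - 21*4) = 1/(359 - 84) = 1/275 ≈ 0.0036364)
S + f(1)*(-368) = 1/275 - 32*1*(-368) = 1/275 - 32*(-368) = 1/275 + 11776 = 3238401/275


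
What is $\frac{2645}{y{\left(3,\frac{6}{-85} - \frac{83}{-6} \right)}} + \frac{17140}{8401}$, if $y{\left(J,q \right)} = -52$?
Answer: $- \frac{21329365}{436852} \approx -48.825$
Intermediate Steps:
$\frac{2645}{y{\left(3,\frac{6}{-85} - \frac{83}{-6} \right)}} + \frac{17140}{8401} = \frac{2645}{-52} + \frac{17140}{8401} = 2645 \left(- \frac{1}{52}\right) + 17140 \cdot \frac{1}{8401} = - \frac{2645}{52} + \frac{17140}{8401} = - \frac{21329365}{436852}$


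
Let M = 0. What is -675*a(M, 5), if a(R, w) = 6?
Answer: -4050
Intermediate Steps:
-675*a(M, 5) = -675*6 = -4050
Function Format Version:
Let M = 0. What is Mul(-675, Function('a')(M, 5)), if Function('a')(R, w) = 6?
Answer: -4050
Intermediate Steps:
Mul(-675, Function('a')(M, 5)) = Mul(-675, 6) = -4050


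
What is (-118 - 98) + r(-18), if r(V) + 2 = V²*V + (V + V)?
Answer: -6086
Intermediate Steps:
r(V) = -2 + V³ + 2*V (r(V) = -2 + (V²*V + (V + V)) = -2 + (V³ + 2*V) = -2 + V³ + 2*V)
(-118 - 98) + r(-18) = (-118 - 98) + (-2 + (-18)³ + 2*(-18)) = -216 + (-2 - 5832 - 36) = -216 - 5870 = -6086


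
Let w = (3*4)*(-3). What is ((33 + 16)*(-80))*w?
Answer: 141120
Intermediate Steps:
w = -36 (w = 12*(-3) = -36)
((33 + 16)*(-80))*w = ((33 + 16)*(-80))*(-36) = (49*(-80))*(-36) = -3920*(-36) = 141120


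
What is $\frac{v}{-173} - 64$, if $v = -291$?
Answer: $- \frac{10781}{173} \approx -62.318$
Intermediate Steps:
$\frac{v}{-173} - 64 = - \frac{291}{-173} - 64 = \left(-291\right) \left(- \frac{1}{173}\right) - 64 = \frac{291}{173} - 64 = - \frac{10781}{173}$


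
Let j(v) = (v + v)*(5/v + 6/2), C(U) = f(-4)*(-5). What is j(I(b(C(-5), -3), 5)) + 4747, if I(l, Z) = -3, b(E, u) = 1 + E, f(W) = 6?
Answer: 4739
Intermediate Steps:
C(U) = -30 (C(U) = 6*(-5) = -30)
j(v) = 2*v*(3 + 5/v) (j(v) = (2*v)*(5/v + 6*(½)) = (2*v)*(5/v + 3) = (2*v)*(3 + 5/v) = 2*v*(3 + 5/v))
j(I(b(C(-5), -3), 5)) + 4747 = (10 + 6*(-3)) + 4747 = (10 - 18) + 4747 = -8 + 4747 = 4739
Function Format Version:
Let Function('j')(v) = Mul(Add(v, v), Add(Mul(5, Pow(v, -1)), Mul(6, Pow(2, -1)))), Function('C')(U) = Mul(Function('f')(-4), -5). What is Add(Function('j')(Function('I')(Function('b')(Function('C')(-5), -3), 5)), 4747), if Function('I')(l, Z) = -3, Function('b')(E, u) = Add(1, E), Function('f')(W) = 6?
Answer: 4739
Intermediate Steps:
Function('C')(U) = -30 (Function('C')(U) = Mul(6, -5) = -30)
Function('j')(v) = Mul(2, v, Add(3, Mul(5, Pow(v, -1)))) (Function('j')(v) = Mul(Mul(2, v), Add(Mul(5, Pow(v, -1)), Mul(6, Rational(1, 2)))) = Mul(Mul(2, v), Add(Mul(5, Pow(v, -1)), 3)) = Mul(Mul(2, v), Add(3, Mul(5, Pow(v, -1)))) = Mul(2, v, Add(3, Mul(5, Pow(v, -1)))))
Add(Function('j')(Function('I')(Function('b')(Function('C')(-5), -3), 5)), 4747) = Add(Add(10, Mul(6, -3)), 4747) = Add(Add(10, -18), 4747) = Add(-8, 4747) = 4739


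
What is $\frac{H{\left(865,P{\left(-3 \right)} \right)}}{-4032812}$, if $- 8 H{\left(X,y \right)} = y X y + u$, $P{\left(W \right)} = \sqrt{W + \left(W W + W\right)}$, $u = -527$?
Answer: $\frac{517}{8065624} \approx 6.4099 \cdot 10^{-5}$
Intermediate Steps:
$P{\left(W \right)} = \sqrt{W^{2} + 2 W}$ ($P{\left(W \right)} = \sqrt{W + \left(W^{2} + W\right)} = \sqrt{W + \left(W + W^{2}\right)} = \sqrt{W^{2} + 2 W}$)
$H{\left(X,y \right)} = \frac{527}{8} - \frac{X y^{2}}{8}$ ($H{\left(X,y \right)} = - \frac{y X y - 527}{8} = - \frac{X y y - 527}{8} = - \frac{X y^{2} - 527}{8} = - \frac{-527 + X y^{2}}{8} = \frac{527}{8} - \frac{X y^{2}}{8}$)
$\frac{H{\left(865,P{\left(-3 \right)} \right)}}{-4032812} = \frac{\frac{527}{8} - \frac{865 \left(\sqrt{- 3 \left(2 - 3\right)}\right)^{2}}{8}}{-4032812} = \left(\frac{527}{8} - \frac{865 \left(\sqrt{\left(-3\right) \left(-1\right)}\right)^{2}}{8}\right) \left(- \frac{1}{4032812}\right) = \left(\frac{527}{8} - \frac{865 \left(\sqrt{3}\right)^{2}}{8}\right) \left(- \frac{1}{4032812}\right) = \left(\frac{527}{8} - \frac{865}{8} \cdot 3\right) \left(- \frac{1}{4032812}\right) = \left(\frac{527}{8} - \frac{2595}{8}\right) \left(- \frac{1}{4032812}\right) = \left(- \frac{517}{2}\right) \left(- \frac{1}{4032812}\right) = \frac{517}{8065624}$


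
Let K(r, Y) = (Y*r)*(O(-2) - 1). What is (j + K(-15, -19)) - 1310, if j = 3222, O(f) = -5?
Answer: 202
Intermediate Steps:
K(r, Y) = -6*Y*r (K(r, Y) = (Y*r)*(-5 - 1) = (Y*r)*(-6) = -6*Y*r)
(j + K(-15, -19)) - 1310 = (3222 - 6*(-19)*(-15)) - 1310 = (3222 - 1710) - 1310 = 1512 - 1310 = 202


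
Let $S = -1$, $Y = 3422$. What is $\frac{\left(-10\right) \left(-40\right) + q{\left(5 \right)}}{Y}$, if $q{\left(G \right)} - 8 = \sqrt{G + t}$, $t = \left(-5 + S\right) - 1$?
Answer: $\frac{204}{1711} + \frac{i \sqrt{2}}{3422} \approx 0.11923 + 0.00041327 i$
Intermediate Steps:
$t = -7$ ($t = \left(-5 - 1\right) - 1 = -6 - 1 = -7$)
$q{\left(G \right)} = 8 + \sqrt{-7 + G}$ ($q{\left(G \right)} = 8 + \sqrt{G - 7} = 8 + \sqrt{-7 + G}$)
$\frac{\left(-10\right) \left(-40\right) + q{\left(5 \right)}}{Y} = \frac{\left(-10\right) \left(-40\right) + \left(8 + \sqrt{-7 + 5}\right)}{3422} = \left(400 + \left(8 + \sqrt{-2}\right)\right) \frac{1}{3422} = \left(400 + \left(8 + i \sqrt{2}\right)\right) \frac{1}{3422} = \left(408 + i \sqrt{2}\right) \frac{1}{3422} = \frac{204}{1711} + \frac{i \sqrt{2}}{3422}$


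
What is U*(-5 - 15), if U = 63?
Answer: -1260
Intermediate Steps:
U*(-5 - 15) = 63*(-5 - 15) = 63*(-20) = -1260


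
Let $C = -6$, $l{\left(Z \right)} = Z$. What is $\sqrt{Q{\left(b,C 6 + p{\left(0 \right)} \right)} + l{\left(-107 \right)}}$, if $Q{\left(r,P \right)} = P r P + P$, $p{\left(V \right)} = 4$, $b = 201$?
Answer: $\sqrt{205685} \approx 453.52$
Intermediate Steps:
$Q{\left(r,P \right)} = P + r P^{2}$ ($Q{\left(r,P \right)} = r P^{2} + P = P + r P^{2}$)
$\sqrt{Q{\left(b,C 6 + p{\left(0 \right)} \right)} + l{\left(-107 \right)}} = \sqrt{\left(\left(-6\right) 6 + 4\right) \left(1 + \left(\left(-6\right) 6 + 4\right) 201\right) - 107} = \sqrt{\left(-36 + 4\right) \left(1 + \left(-36 + 4\right) 201\right) - 107} = \sqrt{- 32 \left(1 - 6432\right) - 107} = \sqrt{\left(-32\right) \left(-6431\right) - 107} = \sqrt{205792 - 107} = \sqrt{205685}$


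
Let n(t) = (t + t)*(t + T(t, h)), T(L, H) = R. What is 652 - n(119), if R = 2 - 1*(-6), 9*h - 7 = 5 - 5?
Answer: -29574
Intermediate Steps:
h = 7/9 (h = 7/9 + (5 - 5)/9 = 7/9 + (⅑)*0 = 7/9 + 0 = 7/9 ≈ 0.77778)
R = 8 (R = 2 + 6 = 8)
T(L, H) = 8
n(t) = 2*t*(8 + t) (n(t) = (t + t)*(t + 8) = (2*t)*(8 + t) = 2*t*(8 + t))
652 - n(119) = 652 - 2*119*(8 + 119) = 652 - 2*119*127 = 652 - 1*30226 = 652 - 30226 = -29574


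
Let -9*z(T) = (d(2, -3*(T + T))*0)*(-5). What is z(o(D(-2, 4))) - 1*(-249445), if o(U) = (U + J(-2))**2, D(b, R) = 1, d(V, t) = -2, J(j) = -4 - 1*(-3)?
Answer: 249445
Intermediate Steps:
J(j) = -1 (J(j) = -4 + 3 = -1)
o(U) = (-1 + U)**2 (o(U) = (U - 1)**2 = (-1 + U)**2)
z(T) = 0 (z(T) = -(-2*0)*(-5)/9 = -0*(-5) = -1/9*0 = 0)
z(o(D(-2, 4))) - 1*(-249445) = 0 - 1*(-249445) = 0 + 249445 = 249445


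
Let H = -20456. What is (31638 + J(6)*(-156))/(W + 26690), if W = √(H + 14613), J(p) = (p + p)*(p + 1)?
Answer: 164890820/237453981 - 6178*I*√5843/237453981 ≈ 0.69441 - 0.0019888*I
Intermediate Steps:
J(p) = 2*p*(1 + p) (J(p) = (2*p)*(1 + p) = 2*p*(1 + p))
W = I*√5843 (W = √(-20456 + 14613) = √(-5843) = I*√5843 ≈ 76.44*I)
(31638 + J(6)*(-156))/(W + 26690) = (31638 + (2*6*(1 + 6))*(-156))/(I*√5843 + 26690) = (31638 + (2*6*7)*(-156))/(26690 + I*√5843) = (31638 + 84*(-156))/(26690 + I*√5843) = (31638 - 13104)/(26690 + I*√5843) = 18534/(26690 + I*√5843)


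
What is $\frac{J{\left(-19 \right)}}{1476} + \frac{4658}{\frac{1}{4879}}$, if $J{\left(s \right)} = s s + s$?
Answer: $\frac{1863563343}{82} \approx 2.2726 \cdot 10^{7}$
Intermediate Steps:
$J{\left(s \right)} = s + s^{2}$ ($J{\left(s \right)} = s^{2} + s = s + s^{2}$)
$\frac{J{\left(-19 \right)}}{1476} + \frac{4658}{\frac{1}{4879}} = \frac{\left(-19\right) \left(1 - 19\right)}{1476} + \frac{4658}{\frac{1}{4879}} = \left(-19\right) \left(-18\right) \frac{1}{1476} + 4658 \frac{1}{\frac{1}{4879}} = 342 \cdot \frac{1}{1476} + 4658 \cdot 4879 = \frac{19}{82} + 22726382 = \frac{1863563343}{82}$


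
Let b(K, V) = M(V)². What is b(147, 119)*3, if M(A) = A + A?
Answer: 169932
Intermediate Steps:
M(A) = 2*A
b(K, V) = 4*V² (b(K, V) = (2*V)² = 4*V²)
b(147, 119)*3 = (4*119²)*3 = (4*14161)*3 = 56644*3 = 169932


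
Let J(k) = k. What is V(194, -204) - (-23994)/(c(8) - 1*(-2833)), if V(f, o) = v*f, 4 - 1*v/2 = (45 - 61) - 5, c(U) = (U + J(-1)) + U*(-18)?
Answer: 13087597/1348 ≈ 9708.9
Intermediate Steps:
c(U) = -1 - 17*U (c(U) = (U - 1) + U*(-18) = (-1 + U) - 18*U = -1 - 17*U)
v = 50 (v = 8 - 2*((45 - 61) - 5) = 8 - 2*(-16 - 5) = 8 - 2*(-21) = 8 + 42 = 50)
V(f, o) = 50*f
V(194, -204) - (-23994)/(c(8) - 1*(-2833)) = 50*194 - (-23994)/((-1 - 17*8) - 1*(-2833)) = 9700 - (-23994)/((-1 - 136) + 2833) = 9700 - (-23994)/(-137 + 2833) = 9700 - (-23994)/2696 = 9700 - 1*(-11997/1348) = 9700 + 11997/1348 = 13087597/1348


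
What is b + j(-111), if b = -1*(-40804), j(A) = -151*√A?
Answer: 40804 - 151*I*√111 ≈ 40804.0 - 1590.9*I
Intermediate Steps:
b = 40804
b + j(-111) = 40804 - 151*I*√111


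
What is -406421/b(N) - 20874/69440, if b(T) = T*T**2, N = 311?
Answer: -46865472581/149197945760 ≈ -0.31412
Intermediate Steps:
b(T) = T**3
-406421/b(N) - 20874/69440 = -406421/(311**3) - 20874/69440 = -406421/30080231 - 20874*1/69440 = -406421*1/30080231 - 1491/4960 = -406421/30080231 - 1491/4960 = -46865472581/149197945760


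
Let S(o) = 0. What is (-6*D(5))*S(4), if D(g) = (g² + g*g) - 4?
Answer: 0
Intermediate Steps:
D(g) = -4 + 2*g² (D(g) = (g² + g²) - 4 = 2*g² - 4 = -4 + 2*g²)
(-6*D(5))*S(4) = -6*(-4 + 2*5²)*0 = -6*(-4 + 2*25)*0 = -6*(-4 + 50)*0 = -6*46*0 = -276*0 = 0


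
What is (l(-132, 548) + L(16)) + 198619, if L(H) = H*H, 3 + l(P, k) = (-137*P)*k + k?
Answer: 10109452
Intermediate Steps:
l(P, k) = -3 + k - 137*P*k (l(P, k) = -3 + ((-137*P)*k + k) = -3 + (-137*P*k + k) = -3 + (k - 137*P*k) = -3 + k - 137*P*k)
L(H) = H²
(l(-132, 548) + L(16)) + 198619 = ((-3 + 548 - 137*(-132)*548) + 16²) + 198619 = ((-3 + 548 + 9910032) + 256) + 198619 = (9910577 + 256) + 198619 = 9910833 + 198619 = 10109452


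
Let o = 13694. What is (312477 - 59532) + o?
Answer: 266639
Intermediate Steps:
(312477 - 59532) + o = (312477 - 59532) + 13694 = 252945 + 13694 = 266639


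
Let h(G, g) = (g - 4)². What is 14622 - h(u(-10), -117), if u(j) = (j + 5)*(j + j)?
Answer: -19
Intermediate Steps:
u(j) = 2*j*(5 + j) (u(j) = (5 + j)*(2*j) = 2*j*(5 + j))
h(G, g) = (-4 + g)²
14622 - h(u(-10), -117) = 14622 - (-4 - 117)² = 14622 - 1*(-121)² = 14622 - 1*14641 = 14622 - 14641 = -19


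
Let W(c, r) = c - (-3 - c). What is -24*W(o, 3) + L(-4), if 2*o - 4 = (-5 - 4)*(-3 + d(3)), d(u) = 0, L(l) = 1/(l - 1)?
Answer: -4081/5 ≈ -816.20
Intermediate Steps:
L(l) = 1/(-1 + l)
o = 31/2 (o = 2 + ((-5 - 4)*(-3 + 0))/2 = 2 + (-9*(-3))/2 = 2 + (1/2)*27 = 2 + 27/2 = 31/2 ≈ 15.500)
W(c, r) = 3 + 2*c (W(c, r) = c + (3 + c) = 3 + 2*c)
-24*W(o, 3) + L(-4) = -24*(3 + 2*(31/2)) + 1/(-1 - 4) = -24*(3 + 31) + 1/(-5) = -24*34 - 1/5 = -816 - 1/5 = -4081/5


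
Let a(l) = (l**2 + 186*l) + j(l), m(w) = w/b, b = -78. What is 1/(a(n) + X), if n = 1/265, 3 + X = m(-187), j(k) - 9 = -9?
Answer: 5477550/544123 ≈ 10.067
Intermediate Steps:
j(k) = 0 (j(k) = 9 - 9 = 0)
m(w) = -w/78 (m(w) = w/(-78) = w*(-1/78) = -w/78)
X = -47/78 (X = -3 - 1/78*(-187) = -3 + 187/78 = -47/78 ≈ -0.60256)
n = 1/265 ≈ 0.0037736
a(l) = l**2 + 186*l (a(l) = (l**2 + 186*l) + 0 = l**2 + 186*l)
1/(a(n) + X) = 1/((186 + 1/265)/265 - 47/78) = 1/((1/265)*(49291/265) - 47/78) = 1/(49291/70225 - 47/78) = 1/(544123/5477550) = 5477550/544123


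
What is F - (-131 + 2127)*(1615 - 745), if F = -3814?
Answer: -1740334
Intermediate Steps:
F - (-131 + 2127)*(1615 - 745) = -3814 - (-131 + 2127)*(1615 - 745) = -3814 - 1996*870 = -3814 - 1*1736520 = -3814 - 1736520 = -1740334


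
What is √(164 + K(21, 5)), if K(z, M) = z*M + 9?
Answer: √278 ≈ 16.673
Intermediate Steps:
K(z, M) = 9 + M*z (K(z, M) = M*z + 9 = 9 + M*z)
√(164 + K(21, 5)) = √(164 + (9 + 5*21)) = √(164 + (9 + 105)) = √(164 + 114) = √278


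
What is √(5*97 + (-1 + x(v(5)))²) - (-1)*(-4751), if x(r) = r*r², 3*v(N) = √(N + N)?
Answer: -4751 + √(355294 - 540*√10)/27 ≈ -4729.0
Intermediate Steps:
v(N) = √2*√N/3 (v(N) = √(N + N)/3 = √(2*N)/3 = (√2*√N)/3 = √2*√N/3)
x(r) = r³
√(5*97 + (-1 + x(v(5)))²) - (-1)*(-4751) = √(5*97 + (-1 + (√2*√5/3)³)²) - (-1)*(-4751) = √(485 + (-1 + (√10/3)³)²) - 1*4751 = √(485 + (-1 + 10*√10/27)²) - 4751 = -4751 + √(485 + (-1 + 10*√10/27)²)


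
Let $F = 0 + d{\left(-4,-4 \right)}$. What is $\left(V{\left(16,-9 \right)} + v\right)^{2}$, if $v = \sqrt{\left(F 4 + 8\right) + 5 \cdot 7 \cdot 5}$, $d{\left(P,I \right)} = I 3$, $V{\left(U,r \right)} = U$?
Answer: $391 + 96 \sqrt{15} \approx 762.81$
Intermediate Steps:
$d{\left(P,I \right)} = 3 I$
$F = -12$ ($F = 0 + 3 \left(-4\right) = 0 - 12 = -12$)
$v = 3 \sqrt{15}$ ($v = \sqrt{\left(\left(-12\right) 4 + 8\right) + 5 \cdot 7 \cdot 5} = \sqrt{\left(-48 + 8\right) + 35 \cdot 5} = \sqrt{-40 + 175} = \sqrt{135} = 3 \sqrt{15} \approx 11.619$)
$\left(V{\left(16,-9 \right)} + v\right)^{2} = \left(16 + 3 \sqrt{15}\right)^{2}$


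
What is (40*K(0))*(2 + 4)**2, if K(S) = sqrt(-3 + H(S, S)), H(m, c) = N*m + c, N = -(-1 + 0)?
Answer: 1440*I*sqrt(3) ≈ 2494.2*I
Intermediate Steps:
N = 1 (N = -1*(-1) = 1)
H(m, c) = c + m (H(m, c) = 1*m + c = m + c = c + m)
K(S) = sqrt(-3 + 2*S) (K(S) = sqrt(-3 + (S + S)) = sqrt(-3 + 2*S))
(40*K(0))*(2 + 4)**2 = (40*sqrt(-3 + 2*0))*(2 + 4)**2 = (40*sqrt(-3 + 0))*6**2 = (40*sqrt(-3))*36 = (40*(I*sqrt(3)))*36 = (40*I*sqrt(3))*36 = 1440*I*sqrt(3)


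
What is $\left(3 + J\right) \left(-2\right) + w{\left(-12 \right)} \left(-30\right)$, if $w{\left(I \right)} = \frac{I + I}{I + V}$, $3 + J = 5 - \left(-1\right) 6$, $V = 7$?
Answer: $-166$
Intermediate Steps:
$J = 8$ ($J = -3 - \left(-5 - 6\right) = -3 + \left(5 - -6\right) = -3 + \left(5 + 6\right) = -3 + 11 = 8$)
$w{\left(I \right)} = \frac{2 I}{7 + I}$ ($w{\left(I \right)} = \frac{I + I}{I + 7} = \frac{2 I}{7 + I}$)
$\left(3 + J\right) \left(-2\right) + w{\left(-12 \right)} \left(-30\right) = \left(3 + 8\right) \left(-2\right) + 2 \left(-12\right) \frac{1}{7 - 12} \left(-30\right) = 11 \left(-2\right) + 2 \left(-12\right) \frac{1}{-5} \left(-30\right) = -22 + 2 \left(-12\right) \left(- \frac{1}{5}\right) \left(-30\right) = -22 + \frac{24}{5} \left(-30\right) = -22 - 144 = -166$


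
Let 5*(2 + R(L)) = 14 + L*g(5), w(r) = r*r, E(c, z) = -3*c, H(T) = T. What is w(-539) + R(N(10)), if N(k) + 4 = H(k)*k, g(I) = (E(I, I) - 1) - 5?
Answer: 1450593/5 ≈ 2.9012e+5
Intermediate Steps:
g(I) = -6 - 3*I (g(I) = (-3*I - 1) - 5 = (-1 - 3*I) - 5 = -6 - 3*I)
N(k) = -4 + k² (N(k) = -4 + k*k = -4 + k²)
w(r) = r²
R(L) = ⅘ - 21*L/5 (R(L) = -2 + (14 + L*(-6 - 3*5))/5 = -2 + (14 + L*(-6 - 15))/5 = -2 + (14 + L*(-21))/5 = -2 + (14 - 21*L)/5 = -2 + (14/5 - 21*L/5) = ⅘ - 21*L/5)
w(-539) + R(N(10)) = (-539)² + (⅘ - 21*(-4 + 10²)/5) = 290521 + (⅘ - 21*(-4 + 100)/5) = 290521 + (⅘ - 21/5*96) = 290521 + (⅘ - 2016/5) = 290521 - 2012/5 = 1450593/5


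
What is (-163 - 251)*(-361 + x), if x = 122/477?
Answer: 7915450/53 ≈ 1.4935e+5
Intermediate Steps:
x = 122/477 (x = 122*(1/477) = 122/477 ≈ 0.25576)
(-163 - 251)*(-361 + x) = (-163 - 251)*(-361 + 122/477) = -414*(-172075/477) = 7915450/53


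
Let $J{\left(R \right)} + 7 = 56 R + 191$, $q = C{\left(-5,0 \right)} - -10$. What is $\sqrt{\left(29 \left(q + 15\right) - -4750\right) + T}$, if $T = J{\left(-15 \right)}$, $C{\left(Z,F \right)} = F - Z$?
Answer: $2 \sqrt{1241} \approx 70.456$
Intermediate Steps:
$q = 15$ ($q = \left(0 - -5\right) - -10 = \left(0 + 5\right) + 10 = 5 + 10 = 15$)
$J{\left(R \right)} = 184 + 56 R$ ($J{\left(R \right)} = -7 + \left(56 R + 191\right) = -7 + \left(191 + 56 R\right) = 184 + 56 R$)
$T = -656$ ($T = 184 + 56 \left(-15\right) = 184 - 840 = -656$)
$\sqrt{\left(29 \left(q + 15\right) - -4750\right) + T} = \sqrt{\left(29 \left(15 + 15\right) - -4750\right) - 656} = \sqrt{\left(29 \cdot 30 + 4750\right) - 656} = \sqrt{\left(870 + 4750\right) - 656} = \sqrt{5620 - 656} = \sqrt{4964} = 2 \sqrt{1241}$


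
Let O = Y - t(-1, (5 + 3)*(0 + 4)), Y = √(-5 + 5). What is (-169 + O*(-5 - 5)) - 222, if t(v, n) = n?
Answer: -71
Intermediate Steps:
Y = 0 (Y = √0 = 0)
O = -32 (O = 0 - (5 + 3)*(0 + 4) = 0 - 8*4 = 0 - 1*32 = 0 - 32 = -32)
(-169 + O*(-5 - 5)) - 222 = (-169 - 32*(-5 - 5)) - 222 = (-169 - 32*(-10)) - 222 = (-169 + 320) - 222 = 151 - 222 = -71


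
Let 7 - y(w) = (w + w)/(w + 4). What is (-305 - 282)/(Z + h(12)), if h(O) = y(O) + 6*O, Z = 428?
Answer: -1174/1011 ≈ -1.1612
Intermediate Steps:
y(w) = 7 - 2*w/(4 + w) (y(w) = 7 - (w + w)/(w + 4) = 7 - 2*w/(4 + w))
h(O) = 6*O + (28 + 5*O)/(4 + O) (h(O) = (28 + 5*O)/(4 + O) + 6*O = 6*O + (28 + 5*O)/(4 + O))
(-305 - 282)/(Z + h(12)) = (-305 - 282)/(428 + (28 + 6*12² + 29*12)/(4 + 12)) = -587/(428 + (28 + 6*144 + 348)/16) = -587/(428 + (28 + 864 + 348)/16) = -587/(428 + (1/16)*1240) = -587/(428 + 155/2) = -587/1011/2 = -587*2/1011 = -1174/1011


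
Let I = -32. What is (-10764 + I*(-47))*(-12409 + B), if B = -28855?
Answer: 382104640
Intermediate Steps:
(-10764 + I*(-47))*(-12409 + B) = (-10764 - 32*(-47))*(-12409 - 28855) = (-10764 + 1504)*(-41264) = -9260*(-41264) = 382104640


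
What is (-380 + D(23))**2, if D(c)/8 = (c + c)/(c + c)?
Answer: 138384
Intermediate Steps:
D(c) = 8 (D(c) = 8*((c + c)/(c + c)) = 8*((2*c)/((2*c))) = 8*((2*c)*(1/(2*c))) = 8*1 = 8)
(-380 + D(23))**2 = (-380 + 8)**2 = (-372)**2 = 138384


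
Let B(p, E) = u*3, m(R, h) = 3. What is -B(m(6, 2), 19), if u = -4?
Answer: 12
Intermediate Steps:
B(p, E) = -12 (B(p, E) = -4*3 = -12)
-B(m(6, 2), 19) = -1*(-12) = 12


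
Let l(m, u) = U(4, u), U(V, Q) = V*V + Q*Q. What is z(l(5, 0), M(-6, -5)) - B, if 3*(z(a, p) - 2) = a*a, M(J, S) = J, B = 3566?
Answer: -10436/3 ≈ -3478.7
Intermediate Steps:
U(V, Q) = Q² + V² (U(V, Q) = V² + Q² = Q² + V²)
l(m, u) = 16 + u² (l(m, u) = u² + 4² = u² + 16 = 16 + u²)
z(a, p) = 2 + a²/3 (z(a, p) = 2 + (a*a)/3 = 2 + a²/3)
z(l(5, 0), M(-6, -5)) - B = (2 + (16 + 0²)²/3) - 1*3566 = (2 + (16 + 0)²/3) - 3566 = (2 + (⅓)*16²) - 3566 = (2 + (⅓)*256) - 3566 = (2 + 256/3) - 3566 = 262/3 - 3566 = -10436/3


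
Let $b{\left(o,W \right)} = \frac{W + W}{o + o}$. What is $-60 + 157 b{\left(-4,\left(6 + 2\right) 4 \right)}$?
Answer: $-1316$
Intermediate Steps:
$b{\left(o,W \right)} = \frac{W}{o}$ ($b{\left(o,W \right)} = \frac{2 W}{2 o} = 2 W \frac{1}{2 o} = \frac{W}{o}$)
$-60 + 157 b{\left(-4,\left(6 + 2\right) 4 \right)} = -60 + 157 \frac{\left(6 + 2\right) 4}{-4} = -60 + 157 \cdot 8 \cdot 4 \left(- \frac{1}{4}\right) = -60 + 157 \cdot 32 \left(- \frac{1}{4}\right) = -60 + 157 \left(-8\right) = -60 - 1256 = -1316$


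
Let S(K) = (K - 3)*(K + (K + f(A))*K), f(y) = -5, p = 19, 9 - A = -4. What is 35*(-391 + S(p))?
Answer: 145915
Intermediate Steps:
A = 13 (A = 9 - 1*(-4) = 9 + 4 = 13)
S(K) = (-3 + K)*(K + K*(-5 + K)) (S(K) = (K - 3)*(K + (K - 5)*K) = (-3 + K)*(K + (-5 + K)*K) = (-3 + K)*(K + K*(-5 + K)))
35*(-391 + S(p)) = 35*(-391 + 19*(12 + 19**2 - 7*19)) = 35*(-391 + 19*(12 + 361 - 133)) = 35*(-391 + 19*240) = 35*(-391 + 4560) = 35*4169 = 145915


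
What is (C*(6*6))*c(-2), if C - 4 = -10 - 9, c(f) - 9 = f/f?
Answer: -5400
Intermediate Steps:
c(f) = 10 (c(f) = 9 + f/f = 9 + 1 = 10)
C = -15 (C = 4 + (-10 - 9) = 4 - 19 = -15)
(C*(6*6))*c(-2) = -90*6*10 = -15*36*10 = -540*10 = -5400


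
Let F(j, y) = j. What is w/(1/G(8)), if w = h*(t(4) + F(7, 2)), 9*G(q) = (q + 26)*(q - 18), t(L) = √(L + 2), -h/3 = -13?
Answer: -30940/3 - 4420*√6/3 ≈ -13922.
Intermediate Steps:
h = 39 (h = -3*(-13) = 39)
t(L) = √(2 + L)
G(q) = (-18 + q)*(26 + q)/9 (G(q) = ((q + 26)*(q - 18))/9 = ((26 + q)*(-18 + q))/9 = ((-18 + q)*(26 + q))/9 = (-18 + q)*(26 + q)/9)
w = 273 + 39*√6 (w = 39*(√(2 + 4) + 7) = 39*(√6 + 7) = 39*(7 + √6) = 273 + 39*√6 ≈ 368.53)
w/(1/G(8)) = (273 + 39*√6)/(1/(-52 + (⅑)*8² + (8/9)*8)) = (273 + 39*√6)/(1/(-52 + (⅑)*64 + 64/9)) = (273 + 39*√6)/(1/(-52 + 64/9 + 64/9)) = (273 + 39*√6)/(1/(-340/9)) = (273 + 39*√6)/(-9/340) = (273 + 39*√6)*(-340/9) = -30940/3 - 4420*√6/3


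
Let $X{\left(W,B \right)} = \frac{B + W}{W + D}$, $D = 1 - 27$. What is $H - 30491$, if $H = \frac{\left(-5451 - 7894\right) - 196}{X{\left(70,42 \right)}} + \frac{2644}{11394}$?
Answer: $- \frac{5712339187}{159516} \approx -35810.0$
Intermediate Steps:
$D = -26$ ($D = 1 - 27 = -26$)
$X{\left(W,B \right)} = \frac{B + W}{-26 + W}$ ($X{\left(W,B \right)} = \frac{B + W}{W - 26} = \frac{B + W}{-26 + W}$)
$H = - \frac{848536831}{159516}$ ($H = \frac{\left(-5451 - 7894\right) - 196}{\frac{1}{-26 + 70} \left(42 + 70\right)} + \frac{2644}{11394} = \frac{-13345 - 196}{\frac{1}{44} \cdot 112} + 2644 \cdot \frac{1}{11394} = - \frac{13541}{\frac{1}{44} \cdot 112} + \frac{1322}{5697} = - \frac{13541}{\frac{28}{11}} + \frac{1322}{5697} = \left(-13541\right) \frac{11}{28} + \frac{1322}{5697} = - \frac{148951}{28} + \frac{1322}{5697} = - \frac{848536831}{159516} \approx -5319.4$)
$H - 30491 = - \frac{848536831}{159516} - 30491 = - \frac{5712339187}{159516}$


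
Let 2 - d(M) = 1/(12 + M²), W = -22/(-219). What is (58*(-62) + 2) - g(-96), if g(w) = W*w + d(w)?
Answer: -2415927239/673644 ≈ -3586.4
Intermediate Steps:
W = 22/219 (W = -22*(-1/219) = 22/219 ≈ 0.10046)
d(M) = 2 - 1/(12 + M²)
g(w) = 22*w/219 + (23 + 2*w²)/(12 + w²)
(58*(-62) + 2) - g(-96) = (58*(-62) + 2) - (5037 + 438*(-96)² + 22*(-96)*(12 + (-96)²))/(219*(12 + (-96)²)) = (-3596 + 2) - (5037 + 438*9216 + 22*(-96)*(12 + 9216))/(219*(12 + 9216)) = -3594 - (5037 + 4036608 + 22*(-96)*9228)/(219*9228) = -3594 - (5037 + 4036608 - 19489536)/(219*9228) = -3594 - (-15447891)/(219*9228) = -3594 - 1*(-5149297/673644) = -3594 + 5149297/673644 = -2415927239/673644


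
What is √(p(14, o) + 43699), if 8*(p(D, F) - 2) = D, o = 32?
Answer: √174811/2 ≈ 209.05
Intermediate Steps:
p(D, F) = 2 + D/8
√(p(14, o) + 43699) = √((2 + (⅛)*14) + 43699) = √((2 + 7/4) + 43699) = √(15/4 + 43699) = √(174811/4) = √174811/2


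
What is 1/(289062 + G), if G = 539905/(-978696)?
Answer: 978696/282903283247 ≈ 3.4595e-6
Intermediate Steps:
G = -539905/978696 (G = 539905*(-1/978696) = -539905/978696 ≈ -0.55166)
1/(289062 + G) = 1/(289062 - 539905/978696) = 1/(282903283247/978696) = 978696/282903283247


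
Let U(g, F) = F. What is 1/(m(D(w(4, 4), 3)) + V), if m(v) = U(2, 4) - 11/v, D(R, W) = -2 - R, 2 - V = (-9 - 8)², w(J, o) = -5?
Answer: -3/860 ≈ -0.0034884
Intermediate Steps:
V = -287 (V = 2 - (-9 - 8)² = 2 - 1*(-17)² = 2 - 1*289 = 2 - 289 = -287)
m(v) = 4 - 11/v
1/(m(D(w(4, 4), 3)) + V) = 1/((4 - 11/(-2 - 1*(-5))) - 287) = 1/((4 - 11/(-2 + 5)) - 287) = 1/((4 - 11/3) - 287) = 1/(⅓ - 287) = 1/(-860/3) = -3/860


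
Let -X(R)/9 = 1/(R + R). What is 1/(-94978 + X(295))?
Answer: -590/56037029 ≈ -1.0529e-5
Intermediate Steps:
X(R) = -9/(2*R) (X(R) = -9/(R + R) = -9*1/(2*R) = -9/(2*R))
1/(-94978 + X(295)) = 1/(-94978 - 9/2/295) = 1/(-94978 - 9/2*1/295) = 1/(-94978 - 9/590) = 1/(-56037029/590) = -590/56037029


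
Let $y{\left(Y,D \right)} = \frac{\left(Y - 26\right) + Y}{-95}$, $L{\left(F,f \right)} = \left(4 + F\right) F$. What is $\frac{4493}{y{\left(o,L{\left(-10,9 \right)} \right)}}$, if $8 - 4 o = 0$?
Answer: $\frac{426835}{22} \approx 19402.0$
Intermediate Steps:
$o = 2$ ($o = 2 - 0 = 2 + 0 = 2$)
$L{\left(F,f \right)} = F \left(4 + F\right)$
$y{\left(Y,D \right)} = \frac{26}{95} - \frac{2 Y}{95}$ ($y{\left(Y,D \right)} = \left(\left(-26 + Y\right) + Y\right) \left(- \frac{1}{95}\right) = \left(-26 + 2 Y\right) \left(- \frac{1}{95}\right) = \frac{26}{95} - \frac{2 Y}{95}$)
$\frac{4493}{y{\left(o,L{\left(-10,9 \right)} \right)}} = \frac{4493}{\frac{26}{95} - \frac{4}{95}} = \frac{4493}{\frac{22}{95}} = 4493 \cdot \frac{95}{22} = \frac{426835}{22}$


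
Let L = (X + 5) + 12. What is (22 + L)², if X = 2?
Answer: 1681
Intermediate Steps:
L = 19 (L = (2 + 5) + 12 = 7 + 12 = 19)
(22 + L)² = (22 + 19)² = 41² = 1681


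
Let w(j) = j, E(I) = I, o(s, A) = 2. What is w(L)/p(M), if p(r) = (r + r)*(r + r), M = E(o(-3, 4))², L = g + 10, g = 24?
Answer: 17/32 ≈ 0.53125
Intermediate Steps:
L = 34 (L = 24 + 10 = 34)
M = 4 (M = 2² = 4)
p(r) = 4*r² (p(r) = (2*r)*(2*r) = 4*r²)
w(L)/p(M) = 34/((4*4²)) = 34/((4*16)) = 34/64 = 34*(1/64) = 17/32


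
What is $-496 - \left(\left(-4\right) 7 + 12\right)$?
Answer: $-480$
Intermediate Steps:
$-496 - \left(\left(-4\right) 7 + 12\right) = -496 - \left(-28 + 12\right) = -496 - -16 = -496 + 16 = -480$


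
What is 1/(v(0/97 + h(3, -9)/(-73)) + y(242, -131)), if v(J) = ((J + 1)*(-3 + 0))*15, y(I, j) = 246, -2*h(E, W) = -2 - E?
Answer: 146/29571 ≈ 0.0049373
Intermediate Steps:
h(E, W) = 1 + E/2 (h(E, W) = -(-2 - E)/2 = 1 + E/2)
v(J) = -45 - 45*J (v(J) = ((1 + J)*(-3))*15 = (-3 - 3*J)*15 = -45 - 45*J)
1/(v(0/97 + h(3, -9)/(-73)) + y(242, -131)) = 1/((-45 - 45*(0/97 + (1 + (1/2)*3)/(-73))) + 246) = 1/((-45 - 45*(0*(1/97) + (1 + 3/2)*(-1/73))) + 246) = 1/((-45 - 45*(0 + (5/2)*(-1/73))) + 246) = 1/((-45 - 45*(0 - 5/146)) + 246) = 1/((-45 - 45*(-5/146)) + 246) = 1/((-45 + 225/146) + 246) = 1/(-6345/146 + 246) = 1/(29571/146) = 146/29571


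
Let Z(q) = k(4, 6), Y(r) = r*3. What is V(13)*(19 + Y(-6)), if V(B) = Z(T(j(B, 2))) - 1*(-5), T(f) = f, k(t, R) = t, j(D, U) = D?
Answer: 9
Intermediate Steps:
Y(r) = 3*r
Z(q) = 4
V(B) = 9 (V(B) = 4 - 1*(-5) = 4 + 5 = 9)
V(13)*(19 + Y(-6)) = 9*(19 + 3*(-6)) = 9*(19 - 18) = 9*1 = 9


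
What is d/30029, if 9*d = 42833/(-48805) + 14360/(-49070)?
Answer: -93421837/21574587443745 ≈ -4.3302e-6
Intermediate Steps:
d = -93421837/718458405 (d = (42833/(-48805) + 14360/(-49070))/9 = (42833*(-1/48805) + 14360*(-1/49070))/9 = (-42833/48805 - 1436/4907)/9 = (1/9)*(-280265511/239486135) = -93421837/718458405 ≈ -0.13003)
d/30029 = -93421837/718458405/30029 = -93421837/718458405*1/30029 = -93421837/21574587443745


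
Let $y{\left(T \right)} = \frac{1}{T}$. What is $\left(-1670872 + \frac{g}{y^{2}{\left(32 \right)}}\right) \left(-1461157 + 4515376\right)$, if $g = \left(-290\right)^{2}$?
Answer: $257921244520632$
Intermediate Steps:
$g = 84100$
$\left(-1670872 + \frac{g}{y^{2}{\left(32 \right)}}\right) \left(-1461157 + 4515376\right) = \left(-1670872 + \frac{84100}{\left(\frac{1}{32}\right)^{2}}\right) \left(-1461157 + 4515376\right) = \left(-1670872 + \frac{84100}{\left(\frac{1}{32}\right)^{2}}\right) 3054219 = \left(-1670872 + 84100 \frac{1}{\frac{1}{1024}}\right) 3054219 = \left(-1670872 + 84100 \cdot 1024\right) 3054219 = \left(-1670872 + 86118400\right) 3054219 = 84447528 \cdot 3054219 = 257921244520632$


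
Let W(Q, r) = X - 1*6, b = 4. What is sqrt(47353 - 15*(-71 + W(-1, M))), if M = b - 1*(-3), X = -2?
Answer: sqrt(48538) ≈ 220.31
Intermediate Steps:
M = 7 (M = 4 - 1*(-3) = 4 + 3 = 7)
W(Q, r) = -8 (W(Q, r) = -2 - 1*6 = -2 - 6 = -8)
sqrt(47353 - 15*(-71 + W(-1, M))) = sqrt(47353 - 15*(-71 - 8)) = sqrt(47353 - 15*(-79)) = sqrt(47353 + 1185) = sqrt(48538)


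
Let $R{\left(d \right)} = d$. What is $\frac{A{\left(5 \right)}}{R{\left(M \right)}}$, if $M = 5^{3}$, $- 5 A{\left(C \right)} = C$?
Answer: $- \frac{1}{125} \approx -0.008$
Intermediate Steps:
$A{\left(C \right)} = - \frac{C}{5}$
$M = 125$
$\frac{A{\left(5 \right)}}{R{\left(M \right)}} = \frac{\left(- \frac{1}{5}\right) 5}{125} = \left(-1\right) \frac{1}{125} = - \frac{1}{125}$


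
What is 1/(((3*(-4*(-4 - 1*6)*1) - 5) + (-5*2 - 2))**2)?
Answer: 1/10609 ≈ 9.4260e-5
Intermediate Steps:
1/(((3*(-4*(-4 - 1*6)*1) - 5) + (-5*2 - 2))**2) = 1/(((3*(-4*(-4 - 6)*1) - 5) + (-10 - 2))**2) = 1/(((3*(-4*(-10)*1) - 5) - 12)**2) = 1/(((3*(40*1) - 5) - 12)**2) = 1/(((3*40 - 5) - 12)**2) = 1/(((120 - 5) - 12)**2) = 1/((115 - 12)**2) = 1/(103**2) = 1/10609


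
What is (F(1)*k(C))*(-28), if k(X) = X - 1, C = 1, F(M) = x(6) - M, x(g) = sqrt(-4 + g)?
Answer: 0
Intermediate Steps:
F(M) = sqrt(2) - M (F(M) = sqrt(-4 + 6) - M = sqrt(2) - M)
k(X) = -1 + X
(F(1)*k(C))*(-28) = ((sqrt(2) - 1*1)*(-1 + 1))*(-28) = ((sqrt(2) - 1)*0)*(-28) = ((-1 + sqrt(2))*0)*(-28) = 0*(-28) = 0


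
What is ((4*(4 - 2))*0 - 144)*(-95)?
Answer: 13680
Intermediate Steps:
((4*(4 - 2))*0 - 144)*(-95) = ((4*2)*0 - 144)*(-95) = (8*0 - 144)*(-95) = (0 - 144)*(-95) = -144*(-95) = 13680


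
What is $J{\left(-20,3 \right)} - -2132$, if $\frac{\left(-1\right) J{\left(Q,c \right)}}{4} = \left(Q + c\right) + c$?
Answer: $2188$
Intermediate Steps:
$J{\left(Q,c \right)} = - 8 c - 4 Q$ ($J{\left(Q,c \right)} = - 4 \left(\left(Q + c\right) + c\right) = - 4 \left(Q + 2 c\right) = - 8 c - 4 Q$)
$J{\left(-20,3 \right)} - -2132 = \left(\left(-8\right) 3 - -80\right) - -2132 = \left(-24 + 80\right) + 2132 = 56 + 2132 = 2188$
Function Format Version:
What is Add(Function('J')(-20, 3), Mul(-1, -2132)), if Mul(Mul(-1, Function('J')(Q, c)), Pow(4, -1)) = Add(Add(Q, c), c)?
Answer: 2188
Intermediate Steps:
Function('J')(Q, c) = Add(Mul(-8, c), Mul(-4, Q)) (Function('J')(Q, c) = Mul(-4, Add(Add(Q, c), c)) = Mul(-4, Add(Q, Mul(2, c))) = Add(Mul(-8, c), Mul(-4, Q)))
Add(Function('J')(-20, 3), Mul(-1, -2132)) = Add(Add(Mul(-8, 3), Mul(-4, -20)), Mul(-1, -2132)) = Add(Add(-24, 80), 2132) = Add(56, 2132) = 2188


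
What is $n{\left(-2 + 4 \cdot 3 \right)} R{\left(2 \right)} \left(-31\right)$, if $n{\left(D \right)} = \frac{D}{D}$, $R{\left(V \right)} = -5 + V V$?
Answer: $31$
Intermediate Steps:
$R{\left(V \right)} = -5 + V^{2}$
$n{\left(D \right)} = 1$
$n{\left(-2 + 4 \cdot 3 \right)} R{\left(2 \right)} \left(-31\right) = 1 \left(-5 + 2^{2}\right) \left(-31\right) = 1 \left(-5 + 4\right) \left(-31\right) = 1 \left(-1\right) \left(-31\right) = \left(-1\right) \left(-31\right) = 31$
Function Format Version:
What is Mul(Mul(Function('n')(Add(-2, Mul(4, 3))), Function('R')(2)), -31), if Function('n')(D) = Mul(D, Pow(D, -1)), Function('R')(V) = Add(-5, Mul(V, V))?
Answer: 31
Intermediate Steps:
Function('R')(V) = Add(-5, Pow(V, 2))
Function('n')(D) = 1
Mul(Mul(Function('n')(Add(-2, Mul(4, 3))), Function('R')(2)), -31) = Mul(Mul(1, Add(-5, Pow(2, 2))), -31) = Mul(Mul(1, Add(-5, 4)), -31) = Mul(Mul(1, -1), -31) = Mul(-1, -31) = 31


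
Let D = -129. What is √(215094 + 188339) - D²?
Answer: -16641 + √403433 ≈ -16006.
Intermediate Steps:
√(215094 + 188339) - D² = √(215094 + 188339) - 1*(-129)² = √403433 - 1*16641 = √403433 - 16641 = -16641 + √403433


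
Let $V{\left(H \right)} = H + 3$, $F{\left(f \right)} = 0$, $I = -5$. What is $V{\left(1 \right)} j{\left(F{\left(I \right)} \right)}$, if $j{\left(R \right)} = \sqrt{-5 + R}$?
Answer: $4 i \sqrt{5} \approx 8.9443 i$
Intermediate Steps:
$V{\left(H \right)} = 3 + H$
$V{\left(1 \right)} j{\left(F{\left(I \right)} \right)} = \left(3 + 1\right) \sqrt{-5 + 0} = 4 \sqrt{-5} = 4 i \sqrt{5}$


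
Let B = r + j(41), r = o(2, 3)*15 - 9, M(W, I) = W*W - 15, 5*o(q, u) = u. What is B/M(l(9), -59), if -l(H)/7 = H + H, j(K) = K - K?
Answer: 0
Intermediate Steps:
o(q, u) = u/5
j(K) = 0
l(H) = -14*H (l(H) = -7*(H + H) = -14*H)
M(W, I) = -15 + W² (M(W, I) = W² - 15 = -15 + W²)
r = 0 (r = ((⅕)*3)*15 - 9 = (⅗)*15 - 9 = 9 - 9 = 0)
B = 0 (B = 0 + 0 = 0)
B/M(l(9), -59) = 0/(-15 + (-14*9)²) = 0/(-15 + (-126)²) = 0/(-15 + 15876) = 0/15861 = 0*(1/15861) = 0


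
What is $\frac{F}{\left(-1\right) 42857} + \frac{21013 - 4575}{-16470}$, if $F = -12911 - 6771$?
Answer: $- \frac{190160413}{352927395} \approx -0.53881$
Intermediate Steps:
$F = -19682$ ($F = -12911 - 6771 = -19682$)
$\frac{F}{\left(-1\right) 42857} + \frac{21013 - 4575}{-16470} = - \frac{19682}{\left(-1\right) 42857} + \frac{21013 - 4575}{-16470} = - \frac{19682}{-42857} + \left(21013 - 4575\right) \left(- \frac{1}{16470}\right) = \left(-19682\right) \left(- \frac{1}{42857}\right) + 16438 \left(- \frac{1}{16470}\right) = \frac{19682}{42857} - \frac{8219}{8235} = - \frac{190160413}{352927395}$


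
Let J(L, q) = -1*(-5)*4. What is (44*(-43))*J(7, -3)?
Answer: -37840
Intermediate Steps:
J(L, q) = 20 (J(L, q) = 5*4 = 20)
(44*(-43))*J(7, -3) = (44*(-43))*20 = -1892*20 = -37840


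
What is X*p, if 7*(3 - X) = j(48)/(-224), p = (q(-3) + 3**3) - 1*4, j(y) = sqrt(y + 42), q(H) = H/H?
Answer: 72 + 9*sqrt(10)/196 ≈ 72.145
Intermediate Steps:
q(H) = 1
j(y) = sqrt(42 + y)
p = 24 (p = (1 + 3**3) - 1*4 = (1 + 27) - 4 = 28 - 4 = 24)
X = 3 + 3*sqrt(10)/1568 (X = 3 - sqrt(42 + 48)/(7*(-224)) = 3 - sqrt(90)*(-1)/(7*224) = 3 - 3*sqrt(10)*(-1)/(7*224) = 3 - (-3)*sqrt(10)/1568 = 3 + 3*sqrt(10)/1568 ≈ 3.0061)
X*p = (3 + 3*sqrt(10)/1568)*24 = 72 + 9*sqrt(10)/196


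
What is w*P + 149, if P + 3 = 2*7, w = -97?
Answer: -918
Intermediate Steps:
P = 11 (P = -3 + 2*7 = -3 + 14 = 11)
w*P + 149 = -97*11 + 149 = -1067 + 149 = -918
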